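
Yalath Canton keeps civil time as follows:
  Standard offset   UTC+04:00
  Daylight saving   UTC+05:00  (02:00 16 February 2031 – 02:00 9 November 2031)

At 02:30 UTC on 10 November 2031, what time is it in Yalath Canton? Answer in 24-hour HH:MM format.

06:30

At the standard offset (UTC+04:00), 02:30 UTC + 4h = 06:30 Yalath Canton standard time.
Daylight saving runs 16 February – 9 November; the standard-time date in Yalath Canton, 10 November 2031, is outside that window, so Yalath Canton is on standard time at UTC+04:00.
02:30 UTC + 4h = 06:30 local.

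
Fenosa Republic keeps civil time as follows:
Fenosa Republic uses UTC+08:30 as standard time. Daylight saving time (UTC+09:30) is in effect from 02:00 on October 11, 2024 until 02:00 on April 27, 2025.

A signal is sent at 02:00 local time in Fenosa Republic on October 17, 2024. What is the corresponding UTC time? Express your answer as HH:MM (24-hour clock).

October 17, 2024 lies within the daylight-saving period (11 October 2024 – 27 April 2025), so Fenosa Republic is on daylight time, UTC+09:30.
02:00 local − 9h30m = 16:30 UTC (rolling into the previous day, 16 October 2024).

16:30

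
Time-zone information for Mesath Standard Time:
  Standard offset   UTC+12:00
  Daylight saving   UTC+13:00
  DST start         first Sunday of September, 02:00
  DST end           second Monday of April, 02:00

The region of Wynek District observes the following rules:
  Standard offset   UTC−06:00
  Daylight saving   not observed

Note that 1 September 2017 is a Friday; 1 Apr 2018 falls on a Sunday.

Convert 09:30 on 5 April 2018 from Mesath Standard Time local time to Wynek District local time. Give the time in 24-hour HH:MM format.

14:30

1 September 2017 is a Friday, so the first Sunday is September 3.
1 April 2018 is a Sunday, so the first Monday is April 2 and the second is April 9.
5 April 2018 lies within the daylight-saving period (3 September 2017 – 9 April 2018), so Mesath Standard Time is on daylight time, UTC+13:00.
09:30 Mesath Standard Time − 13h = 20:30 UTC (rolling into the previous day, 4 April 2018).
Wynek District has no daylight saving, so its offset is UTC−06:00 year-round.
20:30 UTC − 6h = 14:30 Wynek District.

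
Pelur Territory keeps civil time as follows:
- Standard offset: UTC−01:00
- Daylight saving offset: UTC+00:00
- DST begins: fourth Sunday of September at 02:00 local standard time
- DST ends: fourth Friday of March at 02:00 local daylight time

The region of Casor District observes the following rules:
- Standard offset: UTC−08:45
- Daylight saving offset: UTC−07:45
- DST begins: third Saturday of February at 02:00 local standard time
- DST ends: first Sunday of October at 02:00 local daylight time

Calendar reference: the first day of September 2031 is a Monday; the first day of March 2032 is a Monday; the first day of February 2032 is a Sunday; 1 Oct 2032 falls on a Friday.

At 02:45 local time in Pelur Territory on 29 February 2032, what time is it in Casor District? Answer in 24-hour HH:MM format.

19:00

1 September 2031 is a Monday, so the first Sunday is September 7 and the fourth is September 28.
1 March 2032 is a Monday, so the first Friday is March 5 and the fourth is March 26.
Daylight saving runs 28 September 2031 – 26 March 2032; 29 February 2032 is inside that window, so Pelur Territory is at UTC+00:00.
02:45 Pelur Territory − 0h = 02:45 UTC.
1 February 2032 is a Sunday, so the first Saturday is February 7 and the third is February 21.
1 October 2032 is a Friday, so the first Sunday is October 3.
At the standard offset (UTC−08:45), 02:45 UTC − 8h45m = 18:00 Casor District standard time (rolling into the previous day, 28 February 2032).
Daylight saving runs 21 February – 3 October; the standard-time date in Casor District, 28 February 2032, is inside that window, so Casor District is at UTC−07:45.
02:45 UTC − 7h45m = 19:00 Casor District (rolling into the previous day, 28 February 2032).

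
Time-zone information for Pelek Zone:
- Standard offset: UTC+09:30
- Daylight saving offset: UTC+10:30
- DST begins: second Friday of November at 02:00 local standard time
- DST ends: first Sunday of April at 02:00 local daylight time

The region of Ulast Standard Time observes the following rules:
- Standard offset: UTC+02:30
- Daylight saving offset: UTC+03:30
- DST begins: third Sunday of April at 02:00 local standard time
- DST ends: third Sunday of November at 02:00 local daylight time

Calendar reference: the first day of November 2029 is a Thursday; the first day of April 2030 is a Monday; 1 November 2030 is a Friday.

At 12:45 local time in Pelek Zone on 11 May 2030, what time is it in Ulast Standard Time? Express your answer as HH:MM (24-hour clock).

1 November 2029 is a Thursday, so the first Friday is November 2 and the second is November 9.
1 April 2030 is a Monday, so the first Sunday is April 7.
11 May 2030 is outside the daylight-saving period (9 November 2029 – 7 April 2030), so Pelek Zone is on standard time, UTC+09:30.
12:45 Pelek Zone − 9h30m = 03:15 UTC.
1 April 2030 is a Monday, so the first Sunday is April 7 and the third is April 21.
1 November 2030 is a Friday, so the first Sunday is November 3 and the third is November 17.
At the standard offset (UTC+02:30), 03:15 UTC + 2h30m = 05:45 Ulast Standard Time standard time.
The standard-time date in Ulast Standard Time, 11 May 2030, falls between 21 April and 17 November, so daylight saving is in effect and Ulast Standard Time is at UTC+03:30.
03:15 UTC + 3h30m = 06:45 Ulast Standard Time.

06:45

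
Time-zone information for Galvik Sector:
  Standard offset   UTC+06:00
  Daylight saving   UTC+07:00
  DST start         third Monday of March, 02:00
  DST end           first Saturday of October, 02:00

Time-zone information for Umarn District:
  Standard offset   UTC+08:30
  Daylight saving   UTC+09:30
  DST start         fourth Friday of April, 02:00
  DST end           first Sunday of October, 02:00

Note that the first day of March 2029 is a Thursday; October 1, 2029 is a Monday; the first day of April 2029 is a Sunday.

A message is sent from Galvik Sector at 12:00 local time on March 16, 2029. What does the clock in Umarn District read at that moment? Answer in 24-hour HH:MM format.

1 March 2029 is a Thursday, so the first Monday is March 5 and the third is March 19.
1 October 2029 is a Monday, so the first Saturday is October 6.
March 16, 2029 does not fall between 19 March and 6 October, so daylight saving is not in effect and Galvik Sector is at UTC+06:00.
12:00 Galvik Sector − 6h = 06:00 UTC.
1 April 2029 is a Sunday, so the first Friday is April 6 and the fourth is April 27.
1 October 2029 is a Monday, so the first Sunday is October 7.
At the standard offset (UTC+08:30), 06:00 UTC + 8h30m = 14:30 Umarn District standard time.
The standard-time date in Umarn District, March 16, 2029, does not fall between 27 April and 7 October, so daylight saving is not in effect and Umarn District is at UTC+08:30.
06:00 UTC + 8h30m = 14:30 Umarn District.

14:30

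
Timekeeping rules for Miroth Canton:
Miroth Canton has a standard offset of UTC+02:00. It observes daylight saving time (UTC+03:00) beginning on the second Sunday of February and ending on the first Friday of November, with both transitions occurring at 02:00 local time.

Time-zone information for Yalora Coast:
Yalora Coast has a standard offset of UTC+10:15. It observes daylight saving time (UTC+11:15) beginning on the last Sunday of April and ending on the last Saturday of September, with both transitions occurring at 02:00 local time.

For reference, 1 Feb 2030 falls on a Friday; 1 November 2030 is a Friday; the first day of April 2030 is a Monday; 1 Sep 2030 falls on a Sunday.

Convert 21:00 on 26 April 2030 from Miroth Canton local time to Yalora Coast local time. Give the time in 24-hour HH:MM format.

04:15

1 February 2030 is a Friday, so the first Sunday is February 3 and the second is February 10.
1 November 2030 is a Friday, so the first Friday is November 1.
26 April 2030 lies within the daylight-saving period (10 February – 1 November), so Miroth Canton is on daylight time, UTC+03:00.
21:00 Miroth Canton − 3h = 18:00 UTC.
1 April 2030 is a Monday, so Sundays fall on 7, 14, 21, 28; the last is April 28.
1 September 2030 is a Sunday, so Saturdays fall on 7, 14, 21, 28; the last is September 28.
At the standard offset (UTC+10:15), 18:00 UTC + 10h15m = 04:15 Yalora Coast standard time (rolling into the next day, 27 April 2030).
The standard-time date in Yalora Coast, 27 April 2030, does not fall between 28 April and 28 September, so daylight saving is not in effect and Yalora Coast is at UTC+10:15.
18:00 UTC + 10h15m = 04:15 Yalora Coast (rolling into the next day, 27 April 2030).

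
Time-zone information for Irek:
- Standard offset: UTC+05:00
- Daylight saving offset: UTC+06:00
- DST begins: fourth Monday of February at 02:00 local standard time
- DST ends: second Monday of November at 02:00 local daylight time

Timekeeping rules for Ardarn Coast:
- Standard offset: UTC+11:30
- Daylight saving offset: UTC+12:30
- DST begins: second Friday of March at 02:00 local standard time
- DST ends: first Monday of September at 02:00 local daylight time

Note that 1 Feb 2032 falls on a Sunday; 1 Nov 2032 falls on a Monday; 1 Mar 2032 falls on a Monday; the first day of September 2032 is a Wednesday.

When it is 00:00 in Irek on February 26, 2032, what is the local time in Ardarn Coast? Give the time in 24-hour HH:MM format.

05:30

1 February 2032 is a Sunday, so the first Monday is February 2 and the fourth is February 23.
1 November 2032 is a Monday, so the first Monday is November 1 and the second is November 8.
Daylight saving runs 23 February – 8 November; February 26, 2032 is inside that window, so Irek is at UTC+06:00.
00:00 Irek − 6h = 18:00 UTC (rolling into the previous day, 25 February 2032).
1 March 2032 is a Monday, so the first Friday is March 5 and the second is March 12.
1 September 2032 is a Wednesday, so the first Monday is September 6.
At the standard offset (UTC+11:30), 18:00 UTC + 11h30m = 05:30 Ardarn Coast standard time (rolling into the next day, 26 February 2032).
The standard-time date in Ardarn Coast, February 26, 2032, is outside the daylight-saving period (12 March – 6 September), so Ardarn Coast is on standard time, UTC+11:30.
18:00 UTC + 11h30m = 05:30 Ardarn Coast (rolling into the next day, 26 February 2032).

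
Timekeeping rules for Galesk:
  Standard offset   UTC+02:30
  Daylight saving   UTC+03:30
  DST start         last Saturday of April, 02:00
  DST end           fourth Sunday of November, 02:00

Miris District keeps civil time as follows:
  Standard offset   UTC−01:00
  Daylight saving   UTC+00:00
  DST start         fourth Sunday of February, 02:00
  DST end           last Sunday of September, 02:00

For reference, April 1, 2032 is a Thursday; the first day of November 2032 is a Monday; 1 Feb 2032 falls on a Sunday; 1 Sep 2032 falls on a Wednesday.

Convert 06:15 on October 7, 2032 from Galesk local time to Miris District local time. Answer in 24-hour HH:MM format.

1 April 2032 is a Thursday, so Saturdays fall on 3, 10, 17, 24; the last is April 24.
1 November 2032 is a Monday, so the first Sunday is November 7 and the fourth is November 28.
October 7, 2032 falls between 24 April and 28 November, so daylight saving is in effect and Galesk is at UTC+03:30.
06:15 Galesk − 3h30m = 02:45 UTC.
1 February 2032 is a Sunday, so the first Sunday is February 1 and the fourth is February 22.
1 September 2032 is a Wednesday, so Sundays fall on 5, 12, 19, 26; the last is September 26.
At the standard offset (UTC−01:00), 02:45 UTC − 1h = 01:45 Miris District standard time.
The standard-time date in Miris District, October 7, 2032, is outside the daylight-saving period (22 February – 26 September), so Miris District is on standard time, UTC−01:00.
02:45 UTC − 1h = 01:45 Miris District.

01:45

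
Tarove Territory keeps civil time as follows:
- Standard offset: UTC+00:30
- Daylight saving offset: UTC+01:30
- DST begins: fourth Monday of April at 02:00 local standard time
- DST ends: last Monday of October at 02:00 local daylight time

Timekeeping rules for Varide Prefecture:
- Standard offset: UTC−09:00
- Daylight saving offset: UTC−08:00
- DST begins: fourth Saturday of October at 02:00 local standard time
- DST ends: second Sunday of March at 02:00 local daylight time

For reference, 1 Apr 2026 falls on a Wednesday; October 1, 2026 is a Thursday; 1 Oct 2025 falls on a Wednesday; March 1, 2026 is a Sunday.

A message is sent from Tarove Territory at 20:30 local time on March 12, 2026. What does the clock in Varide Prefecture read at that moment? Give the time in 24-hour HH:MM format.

11:00

1 April 2026 is a Wednesday, so the first Monday is April 6 and the fourth is April 27.
1 October 2026 is a Thursday, so Mondays fall on 5, 12, 19, 26; the last is October 26.
Daylight saving runs 27 April – 26 October; March 12, 2026 is outside that window, so Tarove Territory is on standard time at UTC+00:30.
20:30 Tarove Territory − 0h30m = 20:00 UTC.
1 October 2025 is a Wednesday, so the first Saturday is October 4 and the fourth is October 25.
1 March 2026 is a Sunday, so the first Sunday is March 1 and the second is March 8.
At the standard offset (UTC−09:00), 20:00 UTC − 9h = 11:00 Varide Prefecture standard time.
Daylight saving runs 25 October 2025 – 8 March 2026; the standard-time date in Varide Prefecture, March 12, 2026, is outside that window, so Varide Prefecture is on standard time at UTC−09:00.
20:00 UTC − 9h = 11:00 Varide Prefecture.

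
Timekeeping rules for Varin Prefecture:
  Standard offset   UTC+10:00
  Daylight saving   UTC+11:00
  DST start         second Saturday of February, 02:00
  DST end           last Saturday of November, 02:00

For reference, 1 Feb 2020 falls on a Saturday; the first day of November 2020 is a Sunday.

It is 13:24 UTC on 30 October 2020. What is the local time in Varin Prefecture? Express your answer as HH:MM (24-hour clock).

00:24

1 February 2020 is a Saturday, so the first Saturday is February 1 and the second is February 8.
1 November 2020 is a Sunday, so Saturdays fall on 7, 14, 21, 28; the last is November 28.
At the standard offset (UTC+10:00), 13:24 UTC + 10h = 23:24 Varin Prefecture standard time.
Daylight saving runs 8 February – 28 November; the standard-time date in Varin Prefecture, 30 October 2020, is inside that window, so Varin Prefecture is at UTC+11:00.
13:24 UTC + 11h = 00:24 local (rolling into the next day, 31 October 2020).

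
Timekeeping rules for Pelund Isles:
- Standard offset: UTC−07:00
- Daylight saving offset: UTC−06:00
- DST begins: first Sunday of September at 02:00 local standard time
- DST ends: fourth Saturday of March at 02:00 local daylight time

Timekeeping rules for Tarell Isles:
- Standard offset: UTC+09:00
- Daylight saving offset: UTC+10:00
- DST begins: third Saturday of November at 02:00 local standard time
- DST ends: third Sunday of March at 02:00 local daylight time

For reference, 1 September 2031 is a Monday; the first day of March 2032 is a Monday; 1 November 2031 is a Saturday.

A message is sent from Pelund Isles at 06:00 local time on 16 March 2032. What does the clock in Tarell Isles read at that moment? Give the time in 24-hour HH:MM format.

22:00

1 September 2031 is a Monday, so the first Sunday is September 7.
1 March 2032 is a Monday, so the first Saturday is March 6 and the fourth is March 27.
Daylight saving runs 7 September 2031 – 27 March 2032; 16 March 2032 is inside that window, so Pelund Isles is at UTC−06:00.
06:00 Pelund Isles + 6h = 12:00 UTC.
1 November 2031 is a Saturday, so the first Saturday is November 1 and the third is November 15.
1 March 2032 is a Monday, so the first Sunday is March 7 and the third is March 21.
At the standard offset (UTC+09:00), 12:00 UTC + 9h = 21:00 Tarell Isles standard time.
The standard-time date in Tarell Isles, 16 March 2032, falls between 15 November 2031 and 21 March 2032, so daylight saving is in effect and Tarell Isles is at UTC+10:00.
12:00 UTC + 10h = 22:00 Tarell Isles.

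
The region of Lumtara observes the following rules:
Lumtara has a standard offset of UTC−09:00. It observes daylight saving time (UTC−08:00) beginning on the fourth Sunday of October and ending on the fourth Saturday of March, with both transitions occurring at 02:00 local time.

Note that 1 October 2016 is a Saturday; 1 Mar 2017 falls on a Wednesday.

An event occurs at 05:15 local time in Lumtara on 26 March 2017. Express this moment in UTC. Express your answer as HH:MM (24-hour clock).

14:15

1 October 2016 is a Saturday, so the first Sunday is October 2 and the fourth is October 23.
1 March 2017 is a Wednesday, so the first Saturday is March 4 and the fourth is March 25.
26 March 2017 is outside the daylight-saving period (23 October 2016 – 25 March 2017), so Lumtara is on standard time, UTC−09:00.
05:15 local + 9h = 14:15 UTC.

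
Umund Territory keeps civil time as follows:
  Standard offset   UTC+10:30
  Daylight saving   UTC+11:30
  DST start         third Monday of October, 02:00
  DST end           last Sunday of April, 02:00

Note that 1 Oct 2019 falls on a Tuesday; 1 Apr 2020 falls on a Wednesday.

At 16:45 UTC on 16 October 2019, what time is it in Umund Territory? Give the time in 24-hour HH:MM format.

1 October 2019 is a Tuesday, so the first Monday is October 7 and the third is October 21.
1 April 2020 is a Wednesday, so Sundays fall on 5, 12, 19, 26; the last is April 26.
At the standard offset (UTC+10:30), 16:45 UTC + 10h30m = 03:15 Umund Territory standard time (rolling into the next day, 17 October 2019).
The standard-time date in Umund Territory, 17 October 2019, is outside the daylight-saving period (21 October 2019 – 26 April 2020), so Umund Territory is on standard time, UTC+10:30.
16:45 UTC + 10h30m = 03:15 local (rolling into the next day, 17 October 2019).

03:15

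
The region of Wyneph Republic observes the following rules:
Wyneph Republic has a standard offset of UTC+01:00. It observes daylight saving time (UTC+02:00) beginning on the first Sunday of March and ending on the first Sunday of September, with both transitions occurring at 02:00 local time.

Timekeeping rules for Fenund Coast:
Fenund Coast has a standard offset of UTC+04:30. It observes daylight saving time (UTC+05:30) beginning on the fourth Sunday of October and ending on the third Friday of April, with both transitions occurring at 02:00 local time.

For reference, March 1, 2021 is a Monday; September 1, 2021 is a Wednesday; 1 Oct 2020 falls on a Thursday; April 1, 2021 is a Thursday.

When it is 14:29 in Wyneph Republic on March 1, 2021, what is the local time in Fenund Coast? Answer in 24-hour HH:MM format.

1 March 2021 is a Monday, so the first Sunday is March 7.
1 September 2021 is a Wednesday, so the first Sunday is September 5.
March 1, 2021 does not fall between 7 March and 5 September, so daylight saving is not in effect and Wyneph Republic is at UTC+01:00.
14:29 Wyneph Republic − 1h = 13:29 UTC.
1 October 2020 is a Thursday, so the first Sunday is October 4 and the fourth is October 25.
1 April 2021 is a Thursday, so the first Friday is April 2 and the third is April 16.
At the standard offset (UTC+04:30), 13:29 UTC + 4h30m = 17:59 Fenund Coast standard time.
The standard-time date in Fenund Coast, March 1, 2021, lies within the daylight-saving period (25 October 2020 – 16 April 2021), so Fenund Coast is on daylight time, UTC+05:30.
13:29 UTC + 5h30m = 18:59 Fenund Coast.

18:59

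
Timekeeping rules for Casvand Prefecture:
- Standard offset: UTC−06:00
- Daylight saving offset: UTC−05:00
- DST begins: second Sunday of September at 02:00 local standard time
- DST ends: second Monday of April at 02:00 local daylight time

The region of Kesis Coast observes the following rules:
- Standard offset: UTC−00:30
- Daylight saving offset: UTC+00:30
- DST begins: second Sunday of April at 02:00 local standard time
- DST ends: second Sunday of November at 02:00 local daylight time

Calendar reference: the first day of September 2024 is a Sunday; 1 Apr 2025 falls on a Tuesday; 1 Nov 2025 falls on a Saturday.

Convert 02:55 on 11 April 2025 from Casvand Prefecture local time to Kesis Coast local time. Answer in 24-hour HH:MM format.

1 September 2024 is a Sunday, so the first Sunday is September 1 and the second is September 8.
1 April 2025 is a Tuesday, so the first Monday is April 7 and the second is April 14.
11 April 2025 falls between 8 September 2024 and 14 April 2025, so daylight saving is in effect and Casvand Prefecture is at UTC−05:00.
02:55 Casvand Prefecture + 5h = 07:55 UTC.
1 April 2025 is a Tuesday, so the first Sunday is April 6 and the second is April 13.
1 November 2025 is a Saturday, so the first Sunday is November 2 and the second is November 9.
At the standard offset (UTC−00:30), 07:55 UTC − 0h30m = 07:25 Kesis Coast standard time.
Daylight saving runs 13 April – 9 November; the standard-time date in Kesis Coast, 11 April 2025, is outside that window, so Kesis Coast is on standard time at UTC−00:30.
07:55 UTC − 0h30m = 07:25 Kesis Coast.

07:25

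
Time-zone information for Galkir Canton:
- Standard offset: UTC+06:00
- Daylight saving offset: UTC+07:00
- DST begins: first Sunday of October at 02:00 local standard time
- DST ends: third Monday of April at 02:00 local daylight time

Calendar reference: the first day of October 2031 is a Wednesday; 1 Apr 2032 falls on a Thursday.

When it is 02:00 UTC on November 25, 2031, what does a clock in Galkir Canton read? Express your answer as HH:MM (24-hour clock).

09:00

1 October 2031 is a Wednesday, so the first Sunday is October 5.
1 April 2032 is a Thursday, so the first Monday is April 5 and the third is April 19.
At the standard offset (UTC+06:00), 02:00 UTC + 6h = 08:00 Galkir Canton standard time.
The standard-time date in Galkir Canton, November 25, 2031, lies within the daylight-saving period (5 October 2031 – 19 April 2032), so Galkir Canton is on daylight time, UTC+07:00.
02:00 UTC + 7h = 09:00 local.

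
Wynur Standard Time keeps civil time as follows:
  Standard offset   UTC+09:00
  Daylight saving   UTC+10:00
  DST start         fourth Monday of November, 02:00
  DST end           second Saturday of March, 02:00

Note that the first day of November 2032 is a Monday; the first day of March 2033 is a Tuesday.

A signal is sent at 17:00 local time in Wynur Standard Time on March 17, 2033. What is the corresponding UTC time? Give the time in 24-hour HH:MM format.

1 November 2032 is a Monday, so the first Monday is November 1 and the fourth is November 22.
1 March 2033 is a Tuesday, so the first Saturday is March 5 and the second is March 12.
Daylight saving runs 22 November 2032 – 12 March 2033; March 17, 2033 is outside that window, so Wynur Standard Time is on standard time at UTC+09:00.
17:00 local − 9h = 08:00 UTC.

08:00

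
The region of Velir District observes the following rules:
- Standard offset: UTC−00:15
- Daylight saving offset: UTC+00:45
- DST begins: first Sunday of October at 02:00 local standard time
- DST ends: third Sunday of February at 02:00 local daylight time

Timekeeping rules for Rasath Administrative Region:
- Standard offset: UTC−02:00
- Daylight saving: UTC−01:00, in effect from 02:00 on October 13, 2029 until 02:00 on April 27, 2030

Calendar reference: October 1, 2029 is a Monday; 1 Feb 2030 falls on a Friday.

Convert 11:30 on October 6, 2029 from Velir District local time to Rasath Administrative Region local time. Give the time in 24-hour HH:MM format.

09:45

1 October 2029 is a Monday, so the first Sunday is October 7.
1 February 2030 is a Friday, so the first Sunday is February 3 and the third is February 17.
October 6, 2029 does not fall between 7 October 2029 and 17 February 2030, so daylight saving is not in effect and Velir District is at UTC−00:15.
11:30 Velir District + 0h15m = 11:45 UTC.
At the standard offset (UTC−02:00), 11:45 UTC − 2h = 09:45 Rasath Administrative Region standard time.
Daylight saving runs 13 October 2029 – 27 April 2030; the standard-time date in Rasath Administrative Region, October 6, 2029, is outside that window, so Rasath Administrative Region is on standard time at UTC−02:00.
11:45 UTC − 2h = 09:45 Rasath Administrative Region.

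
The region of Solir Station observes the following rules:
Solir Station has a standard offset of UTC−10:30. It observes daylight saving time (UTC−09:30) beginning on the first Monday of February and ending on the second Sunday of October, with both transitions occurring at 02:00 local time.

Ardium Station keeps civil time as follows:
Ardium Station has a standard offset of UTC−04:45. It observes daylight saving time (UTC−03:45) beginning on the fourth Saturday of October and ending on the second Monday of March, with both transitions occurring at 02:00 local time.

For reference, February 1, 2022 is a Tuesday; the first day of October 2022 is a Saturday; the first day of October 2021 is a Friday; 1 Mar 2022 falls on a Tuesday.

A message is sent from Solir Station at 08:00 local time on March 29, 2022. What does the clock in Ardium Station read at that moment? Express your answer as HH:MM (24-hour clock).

12:45

1 February 2022 is a Tuesday, so the first Monday is February 7.
1 October 2022 is a Saturday, so the first Sunday is October 2 and the second is October 9.
Daylight saving runs 7 February – 9 October; March 29, 2022 is inside that window, so Solir Station is at UTC−09:30.
08:00 Solir Station + 9h30m = 17:30 UTC.
1 October 2021 is a Friday, so the first Saturday is October 2 and the fourth is October 23.
1 March 2022 is a Tuesday, so the first Monday is March 7 and the second is March 14.
At the standard offset (UTC−04:45), 17:30 UTC − 4h45m = 12:45 Ardium Station standard time.
Daylight saving runs 23 October 2021 – 14 March 2022; the standard-time date in Ardium Station, March 29, 2022, is outside that window, so Ardium Station is on standard time at UTC−04:45.
17:30 UTC − 4h45m = 12:45 Ardium Station.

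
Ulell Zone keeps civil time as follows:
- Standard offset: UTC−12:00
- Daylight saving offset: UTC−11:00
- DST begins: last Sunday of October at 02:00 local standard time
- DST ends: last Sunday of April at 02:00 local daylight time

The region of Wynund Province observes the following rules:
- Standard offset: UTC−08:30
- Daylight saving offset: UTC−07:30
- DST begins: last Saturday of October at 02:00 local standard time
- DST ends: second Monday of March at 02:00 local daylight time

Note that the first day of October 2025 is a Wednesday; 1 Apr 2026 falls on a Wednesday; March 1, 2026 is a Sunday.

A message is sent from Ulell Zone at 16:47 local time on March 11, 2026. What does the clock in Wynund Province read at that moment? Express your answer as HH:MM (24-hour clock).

19:17

1 October 2025 is a Wednesday, so Sundays fall on 5, 12, 19, 26; the last is October 26.
1 April 2026 is a Wednesday, so Sundays fall on 5, 12, 19, 26; the last is April 26.
March 11, 2026 lies within the daylight-saving period (26 October 2025 – 26 April 2026), so Ulell Zone is on daylight time, UTC−11:00.
16:47 Ulell Zone + 11h = 03:47 UTC (rolling into the next day, 12 March 2026).
1 October 2025 is a Wednesday, so Saturdays fall on 4, 11, 18, 25; the last is October 25.
1 March 2026 is a Sunday, so the first Monday is March 2 and the second is March 9.
At the standard offset (UTC−08:30), 03:47 UTC − 8h30m = 19:17 Wynund Province standard time (rolling into the previous day, 11 March 2026).
Daylight saving runs 25 October 2025 – 9 March 2026; the standard-time date in Wynund Province, March 11, 2026, is outside that window, so Wynund Province is on standard time at UTC−08:30.
03:47 UTC − 8h30m = 19:17 Wynund Province (rolling into the previous day, 11 March 2026).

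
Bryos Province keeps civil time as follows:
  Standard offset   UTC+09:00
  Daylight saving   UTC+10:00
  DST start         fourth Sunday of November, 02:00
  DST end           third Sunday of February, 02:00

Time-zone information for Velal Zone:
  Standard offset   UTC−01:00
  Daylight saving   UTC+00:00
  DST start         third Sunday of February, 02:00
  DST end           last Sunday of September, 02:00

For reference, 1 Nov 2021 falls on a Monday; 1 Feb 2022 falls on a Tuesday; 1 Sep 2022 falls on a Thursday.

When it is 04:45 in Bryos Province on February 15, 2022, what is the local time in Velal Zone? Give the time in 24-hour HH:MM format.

17:45

1 November 2021 is a Monday, so the first Sunday is November 7 and the fourth is November 28.
1 February 2022 is a Tuesday, so the first Sunday is February 6 and the third is February 20.
Daylight saving runs 28 November 2021 – 20 February 2022; February 15, 2022 is inside that window, so Bryos Province is at UTC+10:00.
04:45 Bryos Province − 10h = 18:45 UTC (rolling into the previous day, 14 February 2022).
1 February 2022 is a Tuesday, so the first Sunday is February 6 and the third is February 20.
1 September 2022 is a Thursday, so Sundays fall on 4, 11, 18, 25; the last is September 25.
At the standard offset (UTC−01:00), 18:45 UTC − 1h = 17:45 Velal Zone standard time.
The standard-time date in Velal Zone, February 14, 2022, does not fall between 20 February and 25 September, so daylight saving is not in effect and Velal Zone is at UTC−01:00.
18:45 UTC − 1h = 17:45 Velal Zone.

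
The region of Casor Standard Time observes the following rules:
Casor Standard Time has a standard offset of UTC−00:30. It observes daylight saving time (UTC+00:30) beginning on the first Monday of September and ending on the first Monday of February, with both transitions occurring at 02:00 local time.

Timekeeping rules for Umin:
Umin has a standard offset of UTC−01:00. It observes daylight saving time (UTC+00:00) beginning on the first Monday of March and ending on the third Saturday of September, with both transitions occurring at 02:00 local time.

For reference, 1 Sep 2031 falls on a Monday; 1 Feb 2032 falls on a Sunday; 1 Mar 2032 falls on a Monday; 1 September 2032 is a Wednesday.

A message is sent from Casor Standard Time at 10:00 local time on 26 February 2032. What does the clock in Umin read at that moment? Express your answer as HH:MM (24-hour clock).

09:30

1 September 2031 is a Monday, so the first Monday is September 1.
1 February 2032 is a Sunday, so the first Monday is February 2.
26 February 2032 does not fall between 1 September 2031 and 2 February 2032, so daylight saving is not in effect and Casor Standard Time is at UTC−00:30.
10:00 Casor Standard Time + 0h30m = 10:30 UTC.
1 March 2032 is a Monday, so the first Monday is March 1.
1 September 2032 is a Wednesday, so the first Saturday is September 4 and the third is September 18.
At the standard offset (UTC−01:00), 10:30 UTC − 1h = 09:30 Umin standard time.
The standard-time date in Umin, 26 February 2032, does not fall between 1 March and 18 September, so daylight saving is not in effect and Umin is at UTC−01:00.
10:30 UTC − 1h = 09:30 Umin.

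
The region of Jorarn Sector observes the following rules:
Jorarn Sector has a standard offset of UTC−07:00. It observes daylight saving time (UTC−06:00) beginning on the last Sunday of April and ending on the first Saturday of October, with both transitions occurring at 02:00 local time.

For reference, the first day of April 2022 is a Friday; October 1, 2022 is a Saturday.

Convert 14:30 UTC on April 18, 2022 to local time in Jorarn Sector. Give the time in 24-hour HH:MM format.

07:30

1 April 2022 is a Friday, so Sundays fall on 3, 10, 17, 24; the last is April 24.
1 October 2022 is a Saturday, so the first Saturday is October 1.
At the standard offset (UTC−07:00), 14:30 UTC − 7h = 07:30 Jorarn Sector standard time.
The standard-time date in Jorarn Sector, April 18, 2022, is outside the daylight-saving period (24 April – 1 October), so Jorarn Sector is on standard time, UTC−07:00.
14:30 UTC − 7h = 07:30 local.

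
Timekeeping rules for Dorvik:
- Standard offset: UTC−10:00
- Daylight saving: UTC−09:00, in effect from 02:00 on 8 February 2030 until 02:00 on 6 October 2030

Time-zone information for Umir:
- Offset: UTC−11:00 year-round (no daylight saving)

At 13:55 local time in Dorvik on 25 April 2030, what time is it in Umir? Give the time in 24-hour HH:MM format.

25 April 2030 lies within the daylight-saving period (8 February – 6 October), so Dorvik is on daylight time, UTC−09:00.
13:55 Dorvik + 9h = 22:55 UTC.
Umir has no daylight saving, so its offset is UTC−11:00 year-round.
22:55 UTC − 11h = 11:55 Umir.

11:55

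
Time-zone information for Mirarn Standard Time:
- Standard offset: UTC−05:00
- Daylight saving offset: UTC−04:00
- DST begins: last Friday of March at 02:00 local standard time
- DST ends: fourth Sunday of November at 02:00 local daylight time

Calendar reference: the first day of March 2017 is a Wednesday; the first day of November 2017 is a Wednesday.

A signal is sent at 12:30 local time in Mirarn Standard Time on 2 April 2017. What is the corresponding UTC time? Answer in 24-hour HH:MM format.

1 March 2017 is a Wednesday, so Fridays fall on 3, 10, 17, 24, 31; the last is March 31.
1 November 2017 is a Wednesday, so the first Sunday is November 5 and the fourth is November 26.
Daylight saving runs 31 March – 26 November; 2 April 2017 is inside that window, so Mirarn Standard Time is at UTC−04:00.
12:30 local + 4h = 16:30 UTC.

16:30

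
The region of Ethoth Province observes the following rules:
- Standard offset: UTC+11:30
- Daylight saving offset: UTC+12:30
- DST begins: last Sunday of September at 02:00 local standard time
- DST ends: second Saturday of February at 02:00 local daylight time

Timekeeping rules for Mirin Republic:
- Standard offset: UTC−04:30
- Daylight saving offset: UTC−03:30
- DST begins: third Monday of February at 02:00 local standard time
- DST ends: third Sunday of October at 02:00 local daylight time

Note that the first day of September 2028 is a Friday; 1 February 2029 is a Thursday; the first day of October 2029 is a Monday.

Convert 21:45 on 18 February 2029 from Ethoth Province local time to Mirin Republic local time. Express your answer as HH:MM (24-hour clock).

05:45

1 September 2028 is a Friday, so Sundays fall on 3, 10, 17, 24; the last is September 24.
1 February 2029 is a Thursday, so the first Saturday is February 3 and the second is February 10.
18 February 2029 does not fall between 24 September 2028 and 10 February 2029, so daylight saving is not in effect and Ethoth Province is at UTC+11:30.
21:45 Ethoth Province − 11h30m = 10:15 UTC.
1 February 2029 is a Thursday, so the first Monday is February 5 and the third is February 19.
1 October 2029 is a Monday, so the first Sunday is October 7 and the third is October 21.
At the standard offset (UTC−04:30), 10:15 UTC − 4h30m = 05:45 Mirin Republic standard time.
The standard-time date in Mirin Republic, 18 February 2029, is outside the daylight-saving period (19 February – 21 October), so Mirin Republic is on standard time, UTC−04:30.
10:15 UTC − 4h30m = 05:45 Mirin Republic.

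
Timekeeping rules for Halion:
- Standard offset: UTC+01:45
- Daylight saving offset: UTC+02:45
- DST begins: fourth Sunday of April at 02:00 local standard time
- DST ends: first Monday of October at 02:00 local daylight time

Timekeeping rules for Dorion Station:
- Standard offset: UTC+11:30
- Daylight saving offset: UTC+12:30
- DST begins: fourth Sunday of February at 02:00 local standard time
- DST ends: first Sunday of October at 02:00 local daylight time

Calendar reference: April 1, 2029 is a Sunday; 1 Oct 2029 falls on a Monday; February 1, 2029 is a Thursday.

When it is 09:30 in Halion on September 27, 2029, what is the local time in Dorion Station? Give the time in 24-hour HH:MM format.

19:15

1 April 2029 is a Sunday, so the first Sunday is April 1 and the fourth is April 22.
1 October 2029 is a Monday, so the first Monday is October 1.
Daylight saving runs 22 April – 1 October; September 27, 2029 is inside that window, so Halion is at UTC+02:45.
09:30 Halion − 2h45m = 06:45 UTC.
1 February 2029 is a Thursday, so the first Sunday is February 4 and the fourth is February 25.
1 October 2029 is a Monday, so the first Sunday is October 7.
At the standard offset (UTC+11:30), 06:45 UTC + 11h30m = 18:15 Dorion Station standard time.
The standard-time date in Dorion Station, September 27, 2029, lies within the daylight-saving period (25 February – 7 October), so Dorion Station is on daylight time, UTC+12:30.
06:45 UTC + 12h30m = 19:15 Dorion Station.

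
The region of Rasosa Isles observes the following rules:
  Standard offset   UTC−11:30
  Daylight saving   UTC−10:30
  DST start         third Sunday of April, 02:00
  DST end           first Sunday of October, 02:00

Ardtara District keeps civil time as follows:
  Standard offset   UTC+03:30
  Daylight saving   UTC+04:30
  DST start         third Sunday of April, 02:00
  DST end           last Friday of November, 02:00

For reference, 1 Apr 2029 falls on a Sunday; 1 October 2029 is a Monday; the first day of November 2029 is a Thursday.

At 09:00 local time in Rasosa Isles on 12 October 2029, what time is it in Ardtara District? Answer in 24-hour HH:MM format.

1 April 2029 is a Sunday, so the first Sunday is April 1 and the third is April 15.
1 October 2029 is a Monday, so the first Sunday is October 7.
Daylight saving runs 15 April – 7 October; 12 October 2029 is outside that window, so Rasosa Isles is on standard time at UTC−11:30.
09:00 Rasosa Isles + 11h30m = 20:30 UTC.
1 April 2029 is a Sunday, so the first Sunday is April 1 and the third is April 15.
1 November 2029 is a Thursday, so Fridays fall on 2, 9, 16, 23, 30; the last is November 30.
At the standard offset (UTC+03:30), 20:30 UTC + 3h30m = 00:00 Ardtara District standard time (rolling into the next day, 13 October 2029).
The standard-time date in Ardtara District, 13 October 2029, lies within the daylight-saving period (15 April – 30 November), so Ardtara District is on daylight time, UTC+04:30.
20:30 UTC + 4h30m = 01:00 Ardtara District (rolling into the next day, 13 October 2029).

01:00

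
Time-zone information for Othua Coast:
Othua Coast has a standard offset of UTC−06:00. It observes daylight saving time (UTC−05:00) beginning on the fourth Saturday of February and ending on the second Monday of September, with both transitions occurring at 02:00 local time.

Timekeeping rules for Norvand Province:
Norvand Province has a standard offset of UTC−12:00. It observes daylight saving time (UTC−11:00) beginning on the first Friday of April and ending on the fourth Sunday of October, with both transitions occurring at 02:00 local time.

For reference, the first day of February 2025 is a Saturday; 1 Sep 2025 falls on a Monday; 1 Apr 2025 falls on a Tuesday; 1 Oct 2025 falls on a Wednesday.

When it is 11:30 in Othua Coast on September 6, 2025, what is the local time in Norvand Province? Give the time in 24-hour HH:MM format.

05:30

1 February 2025 is a Saturday, so the first Saturday is February 1 and the fourth is February 22.
1 September 2025 is a Monday, so the first Monday is September 1 and the second is September 8.
Daylight saving runs 22 February – 8 September; September 6, 2025 is inside that window, so Othua Coast is at UTC−05:00.
11:30 Othua Coast + 5h = 16:30 UTC.
1 April 2025 is a Tuesday, so the first Friday is April 4.
1 October 2025 is a Wednesday, so the first Sunday is October 5 and the fourth is October 26.
At the standard offset (UTC−12:00), 16:30 UTC − 12h = 04:30 Norvand Province standard time.
The standard-time date in Norvand Province, September 6, 2025, lies within the daylight-saving period (4 April – 26 October), so Norvand Province is on daylight time, UTC−11:00.
16:30 UTC − 11h = 05:30 Norvand Province.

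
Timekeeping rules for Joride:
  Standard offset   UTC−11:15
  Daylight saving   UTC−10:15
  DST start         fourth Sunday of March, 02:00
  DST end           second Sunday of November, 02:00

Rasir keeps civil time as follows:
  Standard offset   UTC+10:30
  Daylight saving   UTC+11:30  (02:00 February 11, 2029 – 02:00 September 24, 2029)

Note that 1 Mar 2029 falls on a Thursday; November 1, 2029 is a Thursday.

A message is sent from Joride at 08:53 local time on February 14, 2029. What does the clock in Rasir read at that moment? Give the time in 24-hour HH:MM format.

1 March 2029 is a Thursday, so the first Sunday is March 4 and the fourth is March 25.
1 November 2029 is a Thursday, so the first Sunday is November 4 and the second is November 11.
February 14, 2029 is outside the daylight-saving period (25 March – 11 November), so Joride is on standard time, UTC−11:15.
08:53 Joride + 11h15m = 20:08 UTC.
At the standard offset (UTC+10:30), 20:08 UTC + 10h30m = 06:38 Rasir standard time (rolling into the next day, 15 February 2029).
The standard-time date in Rasir, February 15, 2029, lies within the daylight-saving period (11 February – 24 September), so Rasir is on daylight time, UTC+11:30.
20:08 UTC + 11h30m = 07:38 Rasir (rolling into the next day, 15 February 2029).

07:38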